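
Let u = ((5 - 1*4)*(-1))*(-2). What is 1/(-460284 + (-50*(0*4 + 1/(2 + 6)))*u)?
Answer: -2/920593 ≈ -2.1725e-6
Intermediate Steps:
u = 2 (u = ((5 - 4)*(-1))*(-2) = (1*(-1))*(-2) = -1*(-2) = 2)
1/(-460284 + (-50*(0*4 + 1/(2 + 6)))*u) = 1/(-460284 - 50*(0*4 + 1/(2 + 6))*2) = 1/(-460284 - 50*(0 + 1/8)*2) = 1/(-460284 - 50*(0 + ⅛)*2) = 1/(-460284 - 50*⅛*2) = 1/(-460284 - 25/4*2) = 1/(-460284 - 25/2) = 1/(-920593/2) = -2/920593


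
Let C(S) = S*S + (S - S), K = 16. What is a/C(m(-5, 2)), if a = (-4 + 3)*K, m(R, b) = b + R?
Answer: -16/9 ≈ -1.7778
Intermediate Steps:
m(R, b) = R + b
C(S) = S² (C(S) = S² + 0 = S²)
a = -16 (a = (-4 + 3)*16 = -1*16 = -16)
a/C(m(-5, 2)) = -16/(-5 + 2)² = -16/((-3)²) = -16/9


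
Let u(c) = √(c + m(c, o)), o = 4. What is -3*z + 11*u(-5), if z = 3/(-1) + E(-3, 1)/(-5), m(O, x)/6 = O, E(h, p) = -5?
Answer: 6 + 11*I*√35 ≈ 6.0 + 65.077*I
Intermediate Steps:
m(O, x) = 6*O
z = -2 (z = 3/(-1) - 5/(-5) = 3*(-1) - 5*(-⅕) = -3 + 1 = -2)
u(c) = √7*√c (u(c) = √(c + 6*c) = √(7*c) = √7*√c)
-3*z + 11*u(-5) = -3*(-2) + 11*(√7*√(-5)) = 6 + 11*(√7*(I*√5)) = 6 + 11*(I*√35) = 6 + 11*I*√35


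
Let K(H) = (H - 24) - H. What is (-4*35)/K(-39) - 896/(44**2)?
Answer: 3899/726 ≈ 5.3705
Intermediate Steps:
K(H) = -24 (K(H) = (-24 + H) - H = -24)
(-4*35)/K(-39) - 896/(44**2) = -4*35/(-24) - 896/(44**2) = -140*(-1/24) - 896/1936 = 35/6 - 896*1/1936 = 35/6 - 56/121 = 3899/726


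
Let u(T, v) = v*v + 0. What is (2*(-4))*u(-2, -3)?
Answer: -72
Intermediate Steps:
u(T, v) = v**2 (u(T, v) = v**2 + 0 = v**2)
(2*(-4))*u(-2, -3) = (2*(-4))*(-3)**2 = -8*9 = -72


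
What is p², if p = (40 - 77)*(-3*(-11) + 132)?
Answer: 37271025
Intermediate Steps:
p = -6105 (p = -37*(33 + 132) = -37*165 = -6105)
p² = (-6105)² = 37271025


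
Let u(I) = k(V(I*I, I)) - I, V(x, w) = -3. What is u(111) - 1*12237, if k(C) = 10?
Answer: -12338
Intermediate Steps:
u(I) = 10 - I
u(111) - 1*12237 = (10 - 1*111) - 1*12237 = (10 - 111) - 12237 = -101 - 12237 = -12338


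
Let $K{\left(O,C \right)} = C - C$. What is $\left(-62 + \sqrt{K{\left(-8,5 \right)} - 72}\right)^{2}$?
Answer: $3772 - 744 i \sqrt{2} \approx 3772.0 - 1052.2 i$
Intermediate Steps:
$K{\left(O,C \right)} = 0$
$\left(-62 + \sqrt{K{\left(-8,5 \right)} - 72}\right)^{2} = \left(-62 + \sqrt{0 - 72}\right)^{2} = \left(-62 + \sqrt{-72}\right)^{2} = \left(-62 + 6 i \sqrt{2}\right)^{2}$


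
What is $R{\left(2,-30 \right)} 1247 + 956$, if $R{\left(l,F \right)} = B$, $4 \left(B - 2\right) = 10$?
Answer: $\frac{13135}{2} \approx 6567.5$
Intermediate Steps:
$B = \frac{9}{2}$ ($B = 2 + \frac{1}{4} \cdot 10 = 2 + \frac{5}{2} = \frac{9}{2} \approx 4.5$)
$R{\left(l,F \right)} = \frac{9}{2}$
$R{\left(2,-30 \right)} 1247 + 956 = \frac{9}{2} \cdot 1247 + 956 = \frac{11223}{2} + 956 = \frac{13135}{2}$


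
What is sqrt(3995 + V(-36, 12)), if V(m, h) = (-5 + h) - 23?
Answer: sqrt(3979) ≈ 63.079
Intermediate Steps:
V(m, h) = -28 + h
sqrt(3995 + V(-36, 12)) = sqrt(3995 + (-28 + 12)) = sqrt(3995 - 16) = sqrt(3979)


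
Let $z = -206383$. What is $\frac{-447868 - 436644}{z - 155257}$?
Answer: $\frac{110564}{45205} \approx 2.4458$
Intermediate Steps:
$\frac{-447868 - 436644}{z - 155257} = \frac{-447868 - 436644}{-206383 - 155257} = - \frac{884512}{-361640} = \left(-884512\right) \left(- \frac{1}{361640}\right) = \frac{110564}{45205}$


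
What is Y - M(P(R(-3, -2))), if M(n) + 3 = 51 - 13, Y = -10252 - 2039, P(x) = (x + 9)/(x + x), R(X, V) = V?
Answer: -12326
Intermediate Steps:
P(x) = (9 + x)/(2*x) (P(x) = (9 + x)/((2*x)) = (9 + x)*(1/(2*x)) = (9 + x)/(2*x))
Y = -12291
M(n) = 35 (M(n) = -3 + (51 - 13) = -3 + 38 = 35)
Y - M(P(R(-3, -2))) = -12291 - 1*35 = -12291 - 35 = -12326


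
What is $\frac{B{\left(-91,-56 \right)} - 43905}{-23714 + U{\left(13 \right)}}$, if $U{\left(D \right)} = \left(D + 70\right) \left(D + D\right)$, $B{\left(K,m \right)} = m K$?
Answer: $\frac{38809}{21556} \approx 1.8004$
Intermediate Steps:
$B{\left(K,m \right)} = K m$
$U{\left(D \right)} = 2 D \left(70 + D\right)$ ($U{\left(D \right)} = \left(70 + D\right) 2 D = 2 D \left(70 + D\right)$)
$\frac{B{\left(-91,-56 \right)} - 43905}{-23714 + U{\left(13 \right)}} = \frac{\left(-91\right) \left(-56\right) - 43905}{-23714 + 2 \cdot 13 \left(70 + 13\right)} = \frac{5096 - 43905}{-23714 + 2 \cdot 13 \cdot 83} = - \frac{38809}{-23714 + 2158} = - \frac{38809}{-21556} = \left(-38809\right) \left(- \frac{1}{21556}\right) = \frac{38809}{21556}$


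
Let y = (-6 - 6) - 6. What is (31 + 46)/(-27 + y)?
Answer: -77/45 ≈ -1.7111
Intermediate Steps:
y = -18 (y = -12 - 6 = -18)
(31 + 46)/(-27 + y) = (31 + 46)/(-27 - 18) = 77/(-45) = -1/45*77 = -77/45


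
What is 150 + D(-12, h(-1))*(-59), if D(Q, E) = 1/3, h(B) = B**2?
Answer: 391/3 ≈ 130.33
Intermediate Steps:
D(Q, E) = 1/3
150 + D(-12, h(-1))*(-59) = 150 + (1/3)*(-59) = 150 - 59/3 = 391/3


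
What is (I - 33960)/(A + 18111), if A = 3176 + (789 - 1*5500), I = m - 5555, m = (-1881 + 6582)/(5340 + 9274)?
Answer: -577467509/242241664 ≈ -2.3839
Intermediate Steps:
m = 4701/14614 ≈ 0.32168
I = -81176069/14614 (I = 4701/14614 - 5555 = -81176069/14614 ≈ -5554.7)
A = -1535 (A = 3176 + (789 - 5500) = 3176 - 4711 = -1535)
(I - 33960)/(A + 18111) = (-81176069/14614 - 33960)/(-1535 + 18111) = -577467509/14614/16576 = -577467509/14614*1/16576 = -577467509/242241664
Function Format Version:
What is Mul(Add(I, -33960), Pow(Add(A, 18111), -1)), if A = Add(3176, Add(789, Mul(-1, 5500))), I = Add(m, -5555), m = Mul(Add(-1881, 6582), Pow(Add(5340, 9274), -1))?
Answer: Rational(-577467509, 242241664) ≈ -2.3839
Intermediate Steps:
m = Rational(4701, 14614) (m = Mul(4701, Pow(14614, -1)) = Mul(4701, Rational(1, 14614)) = Rational(4701, 14614) ≈ 0.32168)
I = Rational(-81176069, 14614) (I = Add(Rational(4701, 14614), -5555) = Rational(-81176069, 14614) ≈ -5554.7)
A = -1535 (A = Add(3176, Add(789, -5500)) = Add(3176, -4711) = -1535)
Mul(Add(I, -33960), Pow(Add(A, 18111), -1)) = Mul(Add(Rational(-81176069, 14614), -33960), Pow(Add(-1535, 18111), -1)) = Mul(Rational(-577467509, 14614), Pow(16576, -1)) = Mul(Rational(-577467509, 14614), Rational(1, 16576)) = Rational(-577467509, 242241664)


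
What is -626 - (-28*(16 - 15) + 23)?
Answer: -621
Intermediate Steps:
-626 - (-28*(16 - 15) + 23) = -626 - (-28*1 + 23) = -626 - (-28 + 23) = -626 - 1*(-5) = -626 + 5 = -621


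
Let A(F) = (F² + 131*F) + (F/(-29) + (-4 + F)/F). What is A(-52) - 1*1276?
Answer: -2028686/377 ≈ -5381.1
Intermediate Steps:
A(F) = F² + 3798*F/29 + (-4 + F)/F (A(F) = (F² + 131*F) + (F*(-1/29) + (-4 + F)/F) = (F² + 131*F) + (-F/29 + (-4 + F)/F) = F² + 3798*F/29 + (-4 + F)/F)
A(-52) - 1*1276 = (1 + (-52)² - 4/(-52) + (3798/29)*(-52)) - 1*1276 = (1 + 2704 - 4*(-1/52) - 197496/29) - 1276 = (1 + 2704 + 1/13 - 197496/29) - 1276 = -1547634/377 - 1276 = -2028686/377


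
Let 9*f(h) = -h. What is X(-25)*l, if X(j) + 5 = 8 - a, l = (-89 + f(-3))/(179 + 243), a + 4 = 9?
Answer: 266/633 ≈ 0.42022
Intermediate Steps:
f(h) = -h/9 (f(h) = (-h)/9 = -h/9)
a = 5 (a = -4 + 9 = 5)
l = -133/633 (l = (-89 - ⅑*(-3))/(179 + 243) = (-89 + ⅓)/422 = -266/3*1/422 = -133/633 ≈ -0.21011)
X(j) = -2 (X(j) = -5 + (8 - 1*5) = -5 + (8 - 5) = -5 + 3 = -2)
X(-25)*l = -2*(-133/633) = 266/633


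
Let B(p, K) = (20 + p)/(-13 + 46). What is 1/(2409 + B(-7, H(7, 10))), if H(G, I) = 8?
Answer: 33/79510 ≈ 0.00041504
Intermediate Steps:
B(p, K) = 20/33 + p/33 (B(p, K) = (20 + p)/33 = (20 + p)*(1/33) = 20/33 + p/33)
1/(2409 + B(-7, H(7, 10))) = 1/(2409 + (20/33 + (1/33)*(-7))) = 1/(2409 + (20/33 - 7/33)) = 1/(2409 + 13/33) = 1/(79510/33) = 33/79510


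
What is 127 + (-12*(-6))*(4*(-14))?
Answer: -3905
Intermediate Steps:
127 + (-12*(-6))*(4*(-14)) = 127 + 72*(-56) = 127 - 4032 = -3905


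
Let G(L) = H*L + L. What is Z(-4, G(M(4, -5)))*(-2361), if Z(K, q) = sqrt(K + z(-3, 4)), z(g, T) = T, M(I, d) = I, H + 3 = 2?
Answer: 0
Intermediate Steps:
H = -1 (H = -3 + 2 = -1)
G(L) = 0 (G(L) = -L + L = 0)
Z(K, q) = sqrt(4 + K) (Z(K, q) = sqrt(K + 4) = sqrt(4 + K))
Z(-4, G(M(4, -5)))*(-2361) = sqrt(4 - 4)*(-2361) = sqrt(0)*(-2361) = 0*(-2361) = 0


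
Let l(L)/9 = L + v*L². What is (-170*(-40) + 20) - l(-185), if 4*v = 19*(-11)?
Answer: 64411165/4 ≈ 1.6103e+7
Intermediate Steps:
v = -209/4 (v = (19*(-11))/4 = (¼)*(-209) = -209/4 ≈ -52.250)
l(L) = 9*L - 1881*L²/4 (l(L) = 9*(L - 209*L²/4) = 9*L - 1881*L²/4)
(-170*(-40) + 20) - l(-185) = (-170*(-40) + 20) - 9*(-185)*(4 - 209*(-185))/4 = (6800 + 20) - 9*(-185)*(4 + 38665)/4 = 6820 - 9*(-185)*38669/4 = 6820 - 1*(-64383885/4) = 6820 + 64383885/4 = 64411165/4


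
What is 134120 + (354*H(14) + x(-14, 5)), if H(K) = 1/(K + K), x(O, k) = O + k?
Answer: 1877731/14 ≈ 1.3412e+5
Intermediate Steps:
H(K) = 1/(2*K)
134120 + (354*H(14) + x(-14, 5)) = 134120 + (354*((1/2)/14) + (-14 + 5)) = 134120 + (354*((1/2)*(1/14)) - 9) = 134120 + (354*(1/28) - 9) = 134120 + (177/14 - 9) = 134120 + 51/14 = 1877731/14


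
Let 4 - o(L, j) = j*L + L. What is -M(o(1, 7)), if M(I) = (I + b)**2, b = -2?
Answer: -36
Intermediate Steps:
o(L, j) = 4 - L - L*j (o(L, j) = 4 - (j*L + L) = 4 - (L*j + L) = 4 - (L + L*j) = 4 + (-L - L*j) = 4 - L - L*j)
M(I) = (-2 + I)**2 (M(I) = (I - 2)**2 = (-2 + I)**2)
-M(o(1, 7)) = -(-2 + (4 - 1*1 - 1*1*7))**2 = -(-2 + (4 - 1 - 7))**2 = -(-2 - 4)**2 = -1*(-6)**2 = -1*36 = -36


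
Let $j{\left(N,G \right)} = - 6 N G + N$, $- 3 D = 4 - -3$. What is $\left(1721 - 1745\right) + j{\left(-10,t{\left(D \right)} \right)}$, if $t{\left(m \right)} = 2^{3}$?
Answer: $446$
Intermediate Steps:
$D = - \frac{7}{3}$ ($D = - \frac{4 - -3}{3} = - \frac{4 + 3}{3} = \left(- \frac{1}{3}\right) 7 = - \frac{7}{3} \approx -2.3333$)
$t{\left(m \right)} = 8$
$j{\left(N,G \right)} = N - 6 G N$ ($j{\left(N,G \right)} = - 6 G N + N = N - 6 G N$)
$\left(1721 - 1745\right) + j{\left(-10,t{\left(D \right)} \right)} = \left(1721 - 1745\right) - 10 \left(1 - 48\right) = -24 - 10 \left(1 - 48\right) = -24 - -470 = -24 + 470 = 446$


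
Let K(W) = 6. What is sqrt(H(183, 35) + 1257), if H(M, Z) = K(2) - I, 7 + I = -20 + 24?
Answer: sqrt(1266) ≈ 35.581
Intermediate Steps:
I = -3 (I = -7 + (-20 + 24) = -7 + 4 = -3)
H(M, Z) = 9 (H(M, Z) = 6 - 1*(-3) = 6 + 3 = 9)
sqrt(H(183, 35) + 1257) = sqrt(9 + 1257) = sqrt(1266)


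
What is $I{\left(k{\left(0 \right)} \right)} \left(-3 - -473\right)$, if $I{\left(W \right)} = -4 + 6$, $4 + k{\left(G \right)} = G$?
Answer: $940$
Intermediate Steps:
$k{\left(G \right)} = -4 + G$
$I{\left(W \right)} = 2$
$I{\left(k{\left(0 \right)} \right)} \left(-3 - -473\right) = 2 \left(-3 - -473\right) = 2 \left(-3 + 473\right) = 2 \cdot 470 = 940$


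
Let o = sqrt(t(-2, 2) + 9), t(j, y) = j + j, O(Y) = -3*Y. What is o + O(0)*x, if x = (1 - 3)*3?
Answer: sqrt(5) ≈ 2.2361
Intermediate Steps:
t(j, y) = 2*j
o = sqrt(5) (o = sqrt(2*(-2) + 9) = sqrt(-4 + 9) = sqrt(5) ≈ 2.2361)
x = -6 (x = -2*3 = -6)
o + O(0)*x = sqrt(5) - 3*0*(-6) = sqrt(5) + 0*(-6) = sqrt(5) + 0 = sqrt(5)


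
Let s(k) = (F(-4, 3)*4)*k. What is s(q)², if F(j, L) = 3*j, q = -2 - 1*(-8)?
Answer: 82944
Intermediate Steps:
q = 6 (q = -2 + 8 = 6)
s(k) = -48*k (s(k) = ((3*(-4))*4)*k = (-12*4)*k = -48*k)
s(q)² = (-48*6)² = (-288)² = 82944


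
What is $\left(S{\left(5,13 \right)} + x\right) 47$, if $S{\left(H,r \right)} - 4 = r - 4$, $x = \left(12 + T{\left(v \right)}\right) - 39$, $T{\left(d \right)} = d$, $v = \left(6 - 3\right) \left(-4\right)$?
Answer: $-1222$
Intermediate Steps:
$v = -12$ ($v = 3 \left(-4\right) = -12$)
$x = -39$ ($x = \left(12 - 12\right) - 39 = 0 - 39 = -39$)
$S{\left(H,r \right)} = r$ ($S{\left(H,r \right)} = 4 + \left(r - 4\right) = 4 + \left(-4 + r\right) = r$)
$\left(S{\left(5,13 \right)} + x\right) 47 = \left(13 - 39\right) 47 = \left(-26\right) 47 = -1222$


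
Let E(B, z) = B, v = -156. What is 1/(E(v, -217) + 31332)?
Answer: 1/31176 ≈ 3.2076e-5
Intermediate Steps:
1/(E(v, -217) + 31332) = 1/(-156 + 31332) = 1/31176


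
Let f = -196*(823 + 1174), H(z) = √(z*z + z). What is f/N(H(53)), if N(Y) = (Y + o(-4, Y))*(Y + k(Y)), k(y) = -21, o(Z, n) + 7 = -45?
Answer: -257940508/63753 - 14286538*√318/63753 ≈ -8042.1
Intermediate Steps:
o(Z, n) = -52 (o(Z, n) = -7 - 45 = -52)
H(z) = √(z + z²) (H(z) = √(z² + z) = √(z + z²))
f = -391412 (f = -196*1997 = -391412)
N(Y) = (-52 + Y)*(-21 + Y) (N(Y) = (Y - 52)*(Y - 21) = (-52 + Y)*(-21 + Y))
f/N(H(53)) = -391412/(1092 + (√(53*(1 + 53)))² - 73*√53*√(1 + 53)) = -391412/(1092 + (√(53*54))² - 73*3*√318) = -391412/(1092 + (√2862)² - 219*√318) = -391412/(1092 + (3*√318)² - 219*√318) = -391412/(1092 + 2862 - 219*√318) = -391412/(3954 - 219*√318)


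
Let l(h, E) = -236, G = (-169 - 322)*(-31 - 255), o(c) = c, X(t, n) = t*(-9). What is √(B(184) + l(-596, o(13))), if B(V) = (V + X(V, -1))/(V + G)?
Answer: 2*I*√291637724595/70305 ≈ 15.363*I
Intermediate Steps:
X(t, n) = -9*t
G = 140426 (G = -491*(-286) = 140426)
B(V) = -8*V/(140426 + V) (B(V) = (V - 9*V)/(V + 140426) = (-8*V)/(140426 + V) = -8*V/(140426 + V))
√(B(184) + l(-596, o(13))) = √(-8*184/(140426 + 184) - 236) = √(-8*184/140610 - 236) = √(-8*184*1/140610 - 236) = √(-736/70305 - 236) = √(-16592716/70305) = 2*I*√291637724595/70305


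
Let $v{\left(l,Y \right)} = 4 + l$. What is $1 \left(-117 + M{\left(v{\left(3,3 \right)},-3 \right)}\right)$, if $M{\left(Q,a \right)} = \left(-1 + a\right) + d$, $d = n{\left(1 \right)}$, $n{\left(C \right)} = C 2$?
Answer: $-119$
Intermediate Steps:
$n{\left(C \right)} = 2 C$
$d = 2$ ($d = 2 \cdot 1 = 2$)
$M{\left(Q,a \right)} = 1 + a$ ($M{\left(Q,a \right)} = \left(-1 + a\right) + 2 = 1 + a$)
$1 \left(-117 + M{\left(v{\left(3,3 \right)},-3 \right)}\right) = 1 \left(-117 + \left(1 - 3\right)\right) = 1 \left(-117 - 2\right) = 1 \left(-119\right) = -119$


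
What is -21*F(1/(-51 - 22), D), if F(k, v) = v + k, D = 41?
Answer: -62832/73 ≈ -860.71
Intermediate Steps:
F(k, v) = k + v
-21*F(1/(-51 - 22), D) = -21*(1/(-51 - 22) + 41) = -21*(1/(-73) + 41) = -21*(-1/73 + 41) = -21*2992/73 = -62832/73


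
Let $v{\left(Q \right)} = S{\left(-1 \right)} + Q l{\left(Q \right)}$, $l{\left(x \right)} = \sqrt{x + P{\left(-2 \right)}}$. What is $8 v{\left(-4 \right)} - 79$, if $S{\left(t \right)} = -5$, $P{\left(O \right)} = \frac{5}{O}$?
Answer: $-119 - 16 i \sqrt{26} \approx -119.0 - 81.584 i$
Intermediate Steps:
$l{\left(x \right)} = \sqrt{- \frac{5}{2} + x}$ ($l{\left(x \right)} = \sqrt{x + \frac{5}{-2}} = \sqrt{x + 5 \left(- \frac{1}{2}\right)} = \sqrt{x - \frac{5}{2}} = \sqrt{- \frac{5}{2} + x}$)
$v{\left(Q \right)} = -5 + \frac{Q \sqrt{-10 + 4 Q}}{2}$ ($v{\left(Q \right)} = -5 + Q \frac{\sqrt{-10 + 4 Q}}{2} = -5 + \frac{Q \sqrt{-10 + 4 Q}}{2}$)
$8 v{\left(-4 \right)} - 79 = 8 \left(-5 + \frac{1}{2} \left(-4\right) \sqrt{-10 + 4 \left(-4\right)}\right) - 79 = 8 \left(-5 + \frac{1}{2} \left(-4\right) \sqrt{-10 - 16}\right) - 79 = 8 \left(-5 + \frac{1}{2} \left(-4\right) \sqrt{-26}\right) - 79 = 8 \left(-5 + \frac{1}{2} \left(-4\right) i \sqrt{26}\right) - 79 = 8 \left(-5 - 2 i \sqrt{26}\right) - 79 = \left(-40 - 16 i \sqrt{26}\right) - 79 = -119 - 16 i \sqrt{26}$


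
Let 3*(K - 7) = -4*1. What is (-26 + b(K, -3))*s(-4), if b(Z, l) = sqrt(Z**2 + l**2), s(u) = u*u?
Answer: -416 + 16*sqrt(370)/3 ≈ -313.41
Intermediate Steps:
K = 17/3 (K = 7 + (-4*1)/3 = 7 + (1/3)*(-4) = 7 - 4/3 = 17/3 ≈ 5.6667)
s(u) = u**2
(-26 + b(K, -3))*s(-4) = (-26 + sqrt((17/3)**2 + (-3)**2))*(-4)**2 = (-26 + sqrt(289/9 + 9))*16 = (-26 + sqrt(370/9))*16 = (-26 + sqrt(370)/3)*16 = -416 + 16*sqrt(370)/3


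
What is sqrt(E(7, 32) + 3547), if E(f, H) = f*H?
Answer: 3*sqrt(419) ≈ 61.408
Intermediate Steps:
E(f, H) = H*f
sqrt(E(7, 32) + 3547) = sqrt(32*7 + 3547) = sqrt(224 + 3547) = sqrt(3771) = 3*sqrt(419)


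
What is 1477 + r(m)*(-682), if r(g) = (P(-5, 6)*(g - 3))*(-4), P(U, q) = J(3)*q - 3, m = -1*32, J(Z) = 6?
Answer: -3149363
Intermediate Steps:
m = -32
P(U, q) = -3 + 6*q (P(U, q) = 6*q - 3 = -3 + 6*q)
r(g) = 396 - 132*g (r(g) = ((-3 + 6*6)*(g - 3))*(-4) = ((-3 + 36)*(-3 + g))*(-4) = (33*(-3 + g))*(-4) = (-99 + 33*g)*(-4) = 396 - 132*g)
1477 + r(m)*(-682) = 1477 + (396 - 132*(-32))*(-682) = 1477 + (396 + 4224)*(-682) = 1477 + 4620*(-682) = 1477 - 3150840 = -3149363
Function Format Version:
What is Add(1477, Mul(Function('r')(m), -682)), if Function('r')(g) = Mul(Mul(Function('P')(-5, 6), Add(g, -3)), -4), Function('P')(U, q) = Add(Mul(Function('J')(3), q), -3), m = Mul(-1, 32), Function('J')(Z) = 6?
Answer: -3149363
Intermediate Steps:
m = -32
Function('P')(U, q) = Add(-3, Mul(6, q)) (Function('P')(U, q) = Add(Mul(6, q), -3) = Add(-3, Mul(6, q)))
Function('r')(g) = Add(396, Mul(-132, g)) (Function('r')(g) = Mul(Mul(Add(-3, Mul(6, 6)), Add(g, -3)), -4) = Mul(Mul(Add(-3, 36), Add(-3, g)), -4) = Mul(Mul(33, Add(-3, g)), -4) = Mul(Add(-99, Mul(33, g)), -4) = Add(396, Mul(-132, g)))
Add(1477, Mul(Function('r')(m), -682)) = Add(1477, Mul(Add(396, Mul(-132, -32)), -682)) = Add(1477, Mul(Add(396, 4224), -682)) = Add(1477, Mul(4620, -682)) = Add(1477, -3150840) = -3149363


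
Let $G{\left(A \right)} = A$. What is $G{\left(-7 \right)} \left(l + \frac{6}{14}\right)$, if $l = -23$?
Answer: $158$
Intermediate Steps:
$G{\left(-7 \right)} \left(l + \frac{6}{14}\right) = - 7 \left(-23 + \frac{6}{14}\right) = - 7 \left(-23 + 6 \cdot \frac{1}{14}\right) = - 7 \left(-23 + \frac{3}{7}\right) = \left(-7\right) \left(- \frac{158}{7}\right) = 158$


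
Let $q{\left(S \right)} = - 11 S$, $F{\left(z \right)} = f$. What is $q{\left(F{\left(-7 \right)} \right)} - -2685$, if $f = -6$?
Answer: $2751$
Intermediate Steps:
$F{\left(z \right)} = -6$
$q{\left(F{\left(-7 \right)} \right)} - -2685 = \left(-11\right) \left(-6\right) - -2685 = 66 + 2685 = 2751$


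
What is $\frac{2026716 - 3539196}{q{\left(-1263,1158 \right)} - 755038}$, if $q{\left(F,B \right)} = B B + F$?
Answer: $- \frac{1512480}{584663} \approx -2.5869$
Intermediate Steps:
$q{\left(F,B \right)} = F + B^{2}$ ($q{\left(F,B \right)} = B^{2} + F = F + B^{2}$)
$\frac{2026716 - 3539196}{q{\left(-1263,1158 \right)} - 755038} = \frac{2026716 - 3539196}{\left(-1263 + 1158^{2}\right) - 755038} = - \frac{1512480}{\left(-1263 + 1340964\right) - 755038} = - \frac{1512480}{1339701 - 755038} = - \frac{1512480}{584663}$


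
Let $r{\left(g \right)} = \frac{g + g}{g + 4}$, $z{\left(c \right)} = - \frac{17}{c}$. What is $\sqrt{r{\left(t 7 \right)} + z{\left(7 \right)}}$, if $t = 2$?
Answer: $\frac{i \sqrt{385}}{21} \approx 0.93435 i$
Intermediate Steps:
$r{\left(g \right)} = \frac{2 g}{4 + g}$
$\sqrt{r{\left(t 7 \right)} + z{\left(7 \right)}} = \sqrt{\frac{2 \cdot 2 \cdot 7}{4 + 2 \cdot 7} - \frac{17}{7}} = \sqrt{2 \cdot 14 \frac{1}{4 + 14} - \frac{17}{7}} = \sqrt{2 \cdot 14 \cdot \frac{1}{18} - \frac{17}{7}} = \sqrt{\frac{14}{9} - \frac{17}{7}} = \sqrt{- \frac{55}{63}} = \frac{i \sqrt{385}}{21}$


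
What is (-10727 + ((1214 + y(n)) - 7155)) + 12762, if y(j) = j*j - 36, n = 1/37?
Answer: -5396597/1369 ≈ -3942.0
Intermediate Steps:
n = 1/37 ≈ 0.027027
y(j) = -36 + j² (y(j) = j² - 36 = -36 + j²)
(-10727 + ((1214 + y(n)) - 7155)) + 12762 = (-10727 + ((1214 + (-36 + (1/37)²)) - 7155)) + 12762 = (-10727 + ((1214 + (-36 + 1/1369)) - 7155)) + 12762 = (-10727 + ((1214 - 49283/1369) - 7155)) + 12762 = (-10727 + (1612683/1369 - 7155)) + 12762 = (-10727 - 8182512/1369) + 12762 = -22867775/1369 + 12762 = -5396597/1369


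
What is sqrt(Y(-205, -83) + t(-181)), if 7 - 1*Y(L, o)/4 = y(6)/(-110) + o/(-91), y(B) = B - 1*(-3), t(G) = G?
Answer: I*sqrt(3915846935)/5005 ≈ 12.503*I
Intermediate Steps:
y(B) = 3 + B (y(B) = B + 3 = 3 + B)
Y(L, o) = 1558/55 + 4*o/91 (Y(L, o) = 28 - 4*((3 + 6)/(-110) + o/(-91)) = 28 - 4*(9*(-1/110) + o*(-1/91)) = 28 - 4*(-9/110 - o/91) = 28 + (18/55 + 4*o/91) = 1558/55 + 4*o/91)
sqrt(Y(-205, -83) + t(-181)) = sqrt((1558/55 + (4/91)*(-83)) - 181) = sqrt((1558/55 - 332/91) - 181) = sqrt(123518/5005 - 181) = sqrt(-782387/5005) = I*sqrt(3915846935)/5005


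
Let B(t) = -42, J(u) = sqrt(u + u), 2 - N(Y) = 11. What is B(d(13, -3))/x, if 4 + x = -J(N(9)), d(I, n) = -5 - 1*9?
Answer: 84/17 - 63*I*sqrt(2)/17 ≈ 4.9412 - 5.2409*I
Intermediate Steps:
N(Y) = -9 (N(Y) = 2 - 1*11 = 2 - 11 = -9)
J(u) = sqrt(2)*sqrt(u) (J(u) = sqrt(2*u) = sqrt(2)*sqrt(u))
d(I, n) = -14 (d(I, n) = -5 - 9 = -14)
x = -4 - 3*I*sqrt(2) (x = -4 - sqrt(2)*sqrt(-9) = -4 - sqrt(2)*3*I = -4 - 3*I*sqrt(2) ≈ -4.0 - 4.2426*I)
B(d(13, -3))/x = -42/(-4 - 3*I*sqrt(2))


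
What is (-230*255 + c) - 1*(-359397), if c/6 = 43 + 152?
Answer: 301917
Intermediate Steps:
c = 1170 (c = 6*(43 + 152) = 6*195 = 1170)
(-230*255 + c) - 1*(-359397) = (-230*255 + 1170) - 1*(-359397) = (-58650 + 1170) + 359397 = -57480 + 359397 = 301917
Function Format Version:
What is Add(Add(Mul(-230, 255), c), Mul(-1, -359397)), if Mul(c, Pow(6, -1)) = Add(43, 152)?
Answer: 301917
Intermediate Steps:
c = 1170 (c = Mul(6, Add(43, 152)) = Mul(6, 195) = 1170)
Add(Add(Mul(-230, 255), c), Mul(-1, -359397)) = Add(Add(Mul(-230, 255), 1170), Mul(-1, -359397)) = Add(Add(-58650, 1170), 359397) = Add(-57480, 359397) = 301917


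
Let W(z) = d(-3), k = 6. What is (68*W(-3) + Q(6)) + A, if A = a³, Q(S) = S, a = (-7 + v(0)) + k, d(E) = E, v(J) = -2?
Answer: -225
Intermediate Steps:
a = -3 (a = (-7 - 2) + 6 = -9 + 6 = -3)
A = -27 (A = (-3)³ = -27)
W(z) = -3
(68*W(-3) + Q(6)) + A = (68*(-3) + 6) - 27 = (-204 + 6) - 27 = -198 - 27 = -225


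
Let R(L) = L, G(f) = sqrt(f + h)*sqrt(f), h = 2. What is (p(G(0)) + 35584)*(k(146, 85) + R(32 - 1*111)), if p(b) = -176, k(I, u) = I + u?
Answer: 5382016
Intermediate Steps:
G(f) = sqrt(f)*sqrt(2 + f) (G(f) = sqrt(f + 2)*sqrt(f) = sqrt(2 + f)*sqrt(f) = sqrt(f)*sqrt(2 + f))
(p(G(0)) + 35584)*(k(146, 85) + R(32 - 1*111)) = (-176 + 35584)*((146 + 85) + (32 - 1*111)) = 35408*(231 + (32 - 111)) = 35408*(231 - 79) = 35408*152 = 5382016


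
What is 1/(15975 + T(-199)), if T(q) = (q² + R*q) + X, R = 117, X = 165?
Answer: 1/32458 ≈ 3.0809e-5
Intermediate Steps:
T(q) = 165 + q² + 117*q (T(q) = (q² + 117*q) + 165 = 165 + q² + 117*q)
1/(15975 + T(-199)) = 1/(15975 + (165 + (-199)² + 117*(-199))) = 1/(15975 + (165 + 39601 - 23283)) = 1/(15975 + 16483) = 1/32458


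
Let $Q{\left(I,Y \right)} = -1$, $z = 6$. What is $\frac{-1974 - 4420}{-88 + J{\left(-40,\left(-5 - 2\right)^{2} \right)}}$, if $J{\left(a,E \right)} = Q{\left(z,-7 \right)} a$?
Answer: $\frac{3197}{24} \approx 133.21$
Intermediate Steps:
$J{\left(a,E \right)} = - a$
$\frac{-1974 - 4420}{-88 + J{\left(-40,\left(-5 - 2\right)^{2} \right)}} = \frac{-1974 - 4420}{-88 - -40} = - \frac{6394}{-88 + 40} = - \frac{6394}{-48} = \left(-6394\right) \left(- \frac{1}{48}\right) = \frac{3197}{24}$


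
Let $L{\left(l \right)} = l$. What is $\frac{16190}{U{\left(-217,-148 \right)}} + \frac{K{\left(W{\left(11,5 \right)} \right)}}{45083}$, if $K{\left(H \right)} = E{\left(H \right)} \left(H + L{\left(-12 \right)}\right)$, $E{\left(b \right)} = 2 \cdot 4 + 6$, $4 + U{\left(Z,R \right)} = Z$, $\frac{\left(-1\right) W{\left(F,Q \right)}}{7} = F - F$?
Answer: $- \frac{729930898}{9963343} \approx -73.262$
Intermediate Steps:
$W{\left(F,Q \right)} = 0$ ($W{\left(F,Q \right)} = - 7 \left(F - F\right) = \left(-7\right) 0 = 0$)
$U{\left(Z,R \right)} = -4 + Z$
$E{\left(b \right)} = 14$ ($E{\left(b \right)} = 8 + 6 = 14$)
$K{\left(H \right)} = -168 + 14 H$ ($K{\left(H \right)} = 14 \left(H - 12\right) = 14 \left(-12 + H\right) = -168 + 14 H$)
$\frac{16190}{U{\left(-217,-148 \right)}} + \frac{K{\left(W{\left(11,5 \right)} \right)}}{45083} = \frac{16190}{-4 - 217} + \frac{-168 + 14 \cdot 0}{45083} = \frac{16190}{-221} + \left(-168 + 0\right) \frac{1}{45083} = 16190 \left(- \frac{1}{221}\right) - \frac{168}{45083} = - \frac{16190}{221} - \frac{168}{45083} = - \frac{729930898}{9963343}$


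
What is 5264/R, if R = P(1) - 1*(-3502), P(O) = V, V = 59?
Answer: 5264/3561 ≈ 1.4782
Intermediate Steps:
P(O) = 59
R = 3561 (R = 59 - 1*(-3502) = 59 + 3502 = 3561)
5264/R = 5264/3561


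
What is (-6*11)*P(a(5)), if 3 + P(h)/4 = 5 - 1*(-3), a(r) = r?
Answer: -1320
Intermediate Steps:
P(h) = 20 (P(h) = -12 + 4*(5 - 1*(-3)) = -12 + 4*(5 + 3) = -12 + 4*8 = -12 + 32 = 20)
(-6*11)*P(a(5)) = -6*11*20 = -66*20 = -1320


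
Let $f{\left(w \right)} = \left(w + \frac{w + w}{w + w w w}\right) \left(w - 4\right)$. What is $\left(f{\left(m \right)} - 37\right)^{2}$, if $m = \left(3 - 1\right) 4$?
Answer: $\frac{100489}{4225} \approx 23.784$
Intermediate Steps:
$m = 8$ ($m = 2 \cdot 4 = 8$)
$f{\left(w \right)} = \left(-4 + w\right) \left(w + \frac{2 w}{w + w^{3}}\right)$ ($f{\left(w \right)} = \left(w + \frac{2 w}{w + w^{2} w}\right) \left(-4 + w\right) = \left(w + \frac{2 w}{w + w^{3}}\right) \left(-4 + w\right) = \left(-4 + w\right) \left(w + \frac{2 w}{w + w^{3}}\right)$)
$\left(f{\left(m \right)} - 37\right)^{2} = \left(\frac{-8 + 8^{2} + 8^{4} - 4 \cdot 8^{3} - 16}{1 + 8^{2}} - 37\right)^{2} = \left(\frac{-8 + 64 + 4096 - 2048 - 16}{1 + 64} - 37\right)^{2} = \left(\frac{-8 + 64 + 4096 - 2048 - 16}{65} - 37\right)^{2} = \left(\frac{1}{65} \cdot 2088 - 37\right)^{2} = \left(\frac{2088}{65} - 37\right)^{2} = \left(- \frac{317}{65}\right)^{2} = \frac{100489}{4225}$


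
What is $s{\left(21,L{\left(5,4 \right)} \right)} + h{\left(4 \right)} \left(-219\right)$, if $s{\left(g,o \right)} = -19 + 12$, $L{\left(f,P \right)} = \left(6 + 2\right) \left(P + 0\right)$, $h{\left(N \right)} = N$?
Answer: $-883$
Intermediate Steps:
$L{\left(f,P \right)} = 8 P$
$s{\left(g,o \right)} = -7$
$s{\left(21,L{\left(5,4 \right)} \right)} + h{\left(4 \right)} \left(-219\right) = -7 + 4 \left(-219\right) = -7 - 876 = -883$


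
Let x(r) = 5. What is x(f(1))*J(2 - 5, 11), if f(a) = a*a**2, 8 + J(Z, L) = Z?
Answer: -55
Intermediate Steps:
J(Z, L) = -8 + Z
f(a) = a**3
x(f(1))*J(2 - 5, 11) = 5*(-8 + (2 - 5)) = 5*(-8 - 3) = 5*(-11) = -55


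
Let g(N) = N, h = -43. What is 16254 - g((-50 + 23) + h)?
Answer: 16324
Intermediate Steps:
16254 - g((-50 + 23) + h) = 16254 - ((-50 + 23) - 43) = 16254 - (-27 - 43) = 16254 - 1*(-70) = 16254 + 70 = 16324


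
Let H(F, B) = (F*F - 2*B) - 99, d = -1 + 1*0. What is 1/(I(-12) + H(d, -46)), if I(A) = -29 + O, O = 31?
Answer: -¼ ≈ -0.25000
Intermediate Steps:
d = -1 (d = -1 + 0 = -1)
H(F, B) = -99 + F² - 2*B (H(F, B) = (F² - 2*B) - 99 = -99 + F² - 2*B)
I(A) = 2 (I(A) = -29 + 31 = 2)
1/(I(-12) + H(d, -46)) = 1/(2 + (-99 + (-1)² - 2*(-46))) = 1/(2 + (-99 + 1 + 92)) = 1/(2 - 6) = 1/(-4) = -¼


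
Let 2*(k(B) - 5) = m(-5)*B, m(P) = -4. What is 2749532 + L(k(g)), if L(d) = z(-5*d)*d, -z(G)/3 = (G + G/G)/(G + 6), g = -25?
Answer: 739578898/269 ≈ 2.7494e+6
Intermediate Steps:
z(G) = -3*(1 + G)/(6 + G) (z(G) = -3*(G + G/G)/(G + 6) = -3*(G + 1)/(6 + G) = -3*(1 + G)/(6 + G))
k(B) = 5 - 2*B (k(B) = 5 + (-4*B)/2 = 5 - 2*B)
L(d) = 3*d*(-1 + 5*d)/(6 - 5*d) (L(d) = (3*(-1 - (-5)*d)/(6 - 5*d))*d = (3*(-1 + 5*d)/(6 - 5*d))*d = 3*d*(-1 + 5*d)/(6 - 5*d))
2749532 + L(k(g)) = 2749532 + 3*(5 - 2*(-25))*(1 - 5*(5 - 2*(-25)))/(-6 + 5*(5 - 2*(-25))) = 2749532 + 3*(5 + 50)*(1 - 5*(5 + 50))/(-6 + 5*(5 + 50)) = 2749532 + 3*55*(1 - 5*55)/(-6 + 5*55) = 2749532 + 3*55*(1 - 275)/(-6 + 275) = 2749532 + 3*55*(-274)/269 = 2749532 + 3*55*(1/269)*(-274) = 2749532 - 45210/269 = 739578898/269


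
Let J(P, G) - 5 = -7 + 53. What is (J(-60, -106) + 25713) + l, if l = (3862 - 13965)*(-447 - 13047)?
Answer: 136355646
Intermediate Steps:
l = 136329882 (l = -10103*(-13494) = 136329882)
J(P, G) = 51 (J(P, G) = 5 + (-7 + 53) = 5 + 46 = 51)
(J(-60, -106) + 25713) + l = (51 + 25713) + 136329882 = 25764 + 136329882 = 136355646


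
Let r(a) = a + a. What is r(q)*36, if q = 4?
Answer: 288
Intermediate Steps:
r(a) = 2*a
r(q)*36 = (2*4)*36 = 8*36 = 288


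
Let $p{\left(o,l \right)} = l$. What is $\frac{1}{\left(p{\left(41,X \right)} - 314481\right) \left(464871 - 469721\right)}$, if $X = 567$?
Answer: $\frac{1}{1522482900} \approx 6.5682 \cdot 10^{-10}$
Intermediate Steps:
$\frac{1}{\left(p{\left(41,X \right)} - 314481\right) \left(464871 - 469721\right)} = \frac{1}{\left(567 - 314481\right) \left(464871 - 469721\right)} = \frac{1}{\left(-313914\right) \left(-4850\right)} = \frac{1}{1522482900}$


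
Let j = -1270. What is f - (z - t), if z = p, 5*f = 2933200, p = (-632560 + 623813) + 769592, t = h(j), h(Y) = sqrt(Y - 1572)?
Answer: -174205 + 7*I*sqrt(58) ≈ -1.7421e+5 + 53.31*I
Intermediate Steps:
h(Y) = sqrt(-1572 + Y)
t = 7*I*sqrt(58) (t = sqrt(-1572 - 1270) = sqrt(-2842) = 7*I*sqrt(58) ≈ 53.31*I)
p = 760845 (p = -8747 + 769592 = 760845)
f = 586640 (f = (1/5)*2933200 = 586640)
z = 760845
f - (z - t) = 586640 - (760845 - 7*I*sqrt(58)) = 586640 + (-760845 + 7*I*sqrt(58)) = -174205 + 7*I*sqrt(58)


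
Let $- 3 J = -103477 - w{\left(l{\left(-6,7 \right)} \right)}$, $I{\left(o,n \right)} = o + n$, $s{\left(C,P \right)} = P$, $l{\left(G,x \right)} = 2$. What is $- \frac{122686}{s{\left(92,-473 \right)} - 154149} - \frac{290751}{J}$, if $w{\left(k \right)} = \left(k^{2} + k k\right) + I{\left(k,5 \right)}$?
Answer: $- \frac{61086241927}{8001070012} \approx -7.6348$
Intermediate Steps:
$I{\left(o,n \right)} = n + o$
$w{\left(k \right)} = 5 + k + 2 k^{2}$ ($w{\left(k \right)} = \left(k^{2} + k k\right) + \left(5 + k\right) = \left(k^{2} + k^{2}\right) + \left(5 + k\right) = 2 k^{2} + \left(5 + k\right) = 5 + k + 2 k^{2}$)
$J = \frac{103492}{3}$ ($J = - \frac{-103477 - \left(5 + 2 + 2 \cdot 2^{2}\right)}{3} = - \frac{-103477 - \left(5 + 2 + 2 \cdot 4\right)}{3} = - \frac{-103477 - \left(5 + 2 + 8\right)}{3} = - \frac{-103477 - 15}{3} = \left(- \frac{1}{3}\right) \left(-103492\right) = \frac{103492}{3} \approx 34497.0$)
$- \frac{122686}{s{\left(92,-473 \right)} - 154149} - \frac{290751}{J} = - \frac{122686}{-473 - 154149} - \frac{290751}{\frac{103492}{3}} = - \frac{122686}{-473 - 154149} - \frac{872253}{103492} = - \frac{122686}{-154622} - \frac{872253}{103492} = \left(-122686\right) \left(- \frac{1}{154622}\right) - \frac{872253}{103492} = \frac{61343}{77311} - \frac{872253}{103492} = - \frac{61086241927}{8001070012}$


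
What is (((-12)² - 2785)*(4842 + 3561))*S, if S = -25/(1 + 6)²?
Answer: 554808075/49 ≈ 1.1323e+7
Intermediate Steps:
S = -25/49 (S = -25/(7²) = -25/49 ≈ -0.51020)
(((-12)² - 2785)*(4842 + 3561))*S = (((-12)² - 2785)*(4842 + 3561))*(-25/49) = ((144 - 2785)*8403)*(-25/49) = -2641*8403*(-25/49) = -22192323*(-25/49) = 554808075/49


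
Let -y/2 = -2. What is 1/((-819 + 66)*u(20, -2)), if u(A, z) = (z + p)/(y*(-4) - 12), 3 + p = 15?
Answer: 14/3765 ≈ 0.0037185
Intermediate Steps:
y = 4 (y = -2*(-2) = 4)
p = 12 (p = -3 + 15 = 12)
u(A, z) = -3/7 - z/28 (u(A, z) = (z + 12)/(4*(-4) - 12) = (12 + z)/(-16 - 12) = (12 + z)/(-28) = (12 + z)*(-1/28) = -3/7 - z/28)
1/((-819 + 66)*u(20, -2)) = 1/((-819 + 66)*(-3/7 - 1/28*(-2))) = 1/((-753)*(-3/7 + 1/14)) = -1/(753*(-5/14)) = -1/753*(-14/5) = 14/3765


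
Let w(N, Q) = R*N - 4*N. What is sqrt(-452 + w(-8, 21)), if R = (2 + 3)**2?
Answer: 2*I*sqrt(155) ≈ 24.9*I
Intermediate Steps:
R = 25 (R = 5**2 = 25)
w(N, Q) = 21*N (w(N, Q) = 25*N - 4*N = 21*N)
sqrt(-452 + w(-8, 21)) = sqrt(-452 + 21*(-8)) = sqrt(-452 - 168) = sqrt(-620) = 2*I*sqrt(155)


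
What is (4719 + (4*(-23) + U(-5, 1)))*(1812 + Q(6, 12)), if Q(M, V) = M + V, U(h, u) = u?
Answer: 8469240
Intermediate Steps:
(4719 + (4*(-23) + U(-5, 1)))*(1812 + Q(6, 12)) = (4719 + (4*(-23) + 1))*(1812 + (6 + 12)) = (4719 + (-92 + 1))*(1812 + 18) = (4719 - 91)*1830 = 4628*1830 = 8469240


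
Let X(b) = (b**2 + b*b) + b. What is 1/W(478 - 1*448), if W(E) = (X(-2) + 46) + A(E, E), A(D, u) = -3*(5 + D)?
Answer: -1/53 ≈ -0.018868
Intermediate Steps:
X(b) = b + 2*b**2 (X(b) = (b**2 + b**2) + b = 2*b**2 + b = b + 2*b**2)
A(D, u) = -15 - 3*D
W(E) = 37 - 3*E (W(E) = (-2*(1 + 2*(-2)) + 46) + (-15 - 3*E) = (-2*(1 - 4) + 46) + (-15 - 3*E) = (-2*(-3) + 46) + (-15 - 3*E) = (6 + 46) + (-15 - 3*E) = 52 + (-15 - 3*E) = 37 - 3*E)
1/W(478 - 1*448) = 1/(37 - 3*(478 - 1*448)) = 1/(37 - 3*(478 - 448)) = 1/(37 - 3*30) = 1/(37 - 90) = 1/(-53) = -1/53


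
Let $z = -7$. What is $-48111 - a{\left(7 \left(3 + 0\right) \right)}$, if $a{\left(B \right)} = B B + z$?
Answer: $-48545$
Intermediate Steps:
$a{\left(B \right)} = -7 + B^{2}$ ($a{\left(B \right)} = B B - 7 = B^{2} - 7 = -7 + B^{2}$)
$-48111 - a{\left(7 \left(3 + 0\right) \right)} = -48111 - \left(-7 + \left(7 \left(3 + 0\right)\right)^{2}\right) = -48111 - \left(-7 + \left(7 \cdot 3\right)^{2}\right) = -48111 - \left(-7 + 21^{2}\right) = -48111 - \left(-7 + 441\right) = -48111 - 434 = -48545$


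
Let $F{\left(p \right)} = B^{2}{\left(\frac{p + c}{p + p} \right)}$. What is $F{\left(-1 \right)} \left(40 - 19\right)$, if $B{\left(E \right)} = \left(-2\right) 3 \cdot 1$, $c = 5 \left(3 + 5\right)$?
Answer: $756$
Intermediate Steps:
$c = 40$ ($c = 5 \cdot 8 = 40$)
$B{\left(E \right)} = -6$ ($B{\left(E \right)} = \left(-6\right) 1 = -6$)
$F{\left(p \right)} = 36$ ($F{\left(p \right)} = \left(-6\right)^{2} = 36$)
$F{\left(-1 \right)} \left(40 - 19\right) = 36 \left(40 - 19\right) = 36 \cdot 21 = 756$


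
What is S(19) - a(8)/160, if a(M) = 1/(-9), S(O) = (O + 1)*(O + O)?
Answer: 1094401/1440 ≈ 760.00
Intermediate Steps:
S(O) = 2*O*(1 + O) (S(O) = (1 + O)*(2*O) = 2*O*(1 + O))
a(M) = -⅑
S(19) - a(8)/160 = 2*19*(1 + 19) - (-1)/(9*160) = 2*19*20 - (-1)/(9*160) = 760 - 1*(-1/1440) = 760 + 1/1440 = 1094401/1440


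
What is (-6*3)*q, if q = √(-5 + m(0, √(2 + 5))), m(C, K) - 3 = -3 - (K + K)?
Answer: -18*I*√(5 + 2*√7) ≈ -57.745*I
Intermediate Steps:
m(C, K) = -2*K (m(C, K) = 3 + (-3 - (K + K)) = 3 + (-3 - 2*K) = -2*K)
q = √(-5 - 2*√7) (q = √(-5 - 2*√(2 + 5)) = √(-5 - 2*√7) ≈ 3.208*I)
(-6*3)*q = (-6*3)*√(-5 - 2*√7) = -18*√(-5 - 2*√7)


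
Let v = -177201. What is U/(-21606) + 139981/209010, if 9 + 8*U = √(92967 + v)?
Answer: 4032886163/6021160080 - I*√84234/172848 ≈ 0.66979 - 0.0016791*I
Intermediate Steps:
U = -9/8 + I*√84234/8 (U = -9/8 + √(92967 - 177201)/8 = -9/8 + √(-84234)/8 = -9/8 + (I*√84234)/8 = -9/8 + I*√84234/8 ≈ -1.125 + 36.279*I)
U/(-21606) + 139981/209010 = (-9/8 + I*√84234/8)/(-21606) + 139981/209010 = (-9/8 + I*√84234/8)*(-1/21606) + 139981*(1/209010) = (3/57616 - I*√84234/172848) + 139981/209010 = 4032886163/6021160080 - I*√84234/172848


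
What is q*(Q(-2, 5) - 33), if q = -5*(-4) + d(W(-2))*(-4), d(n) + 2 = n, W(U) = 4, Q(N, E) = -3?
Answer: -432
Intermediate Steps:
d(n) = -2 + n
q = 12 (q = -5*(-4) + (-2 + 4)*(-4) = 20 + 2*(-4) = 20 - 8 = 12)
q*(Q(-2, 5) - 33) = 12*(-3 - 33) = 12*(-36) = -432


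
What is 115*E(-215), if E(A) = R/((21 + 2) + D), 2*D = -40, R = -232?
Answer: -26680/3 ≈ -8893.3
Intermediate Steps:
D = -20 (D = (½)*(-40) = -20)
E(A) = -232/3 (E(A) = -232/((21 + 2) - 20) = -232/(23 - 20) = -232/3)
115*E(-215) = 115*(-232/3) = -26680/3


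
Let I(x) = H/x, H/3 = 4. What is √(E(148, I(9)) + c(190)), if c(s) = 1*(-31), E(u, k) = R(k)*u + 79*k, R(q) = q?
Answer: √2445/3 ≈ 16.482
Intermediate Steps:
H = 12 (H = 3*4 = 12)
I(x) = 12/x
E(u, k) = 79*k + k*u (E(u, k) = k*u + 79*k = 79*k + k*u)
c(s) = -31
√(E(148, I(9)) + c(190)) = √((12/9)*(79 + 148) - 31) = √((12*(⅑))*227 - 31) = √((4/3)*227 - 31) = √(908/3 - 31) = √(815/3) = √2445/3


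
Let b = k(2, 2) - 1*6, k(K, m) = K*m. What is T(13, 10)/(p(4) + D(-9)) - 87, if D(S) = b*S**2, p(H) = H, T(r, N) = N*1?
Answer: -6878/79 ≈ -87.063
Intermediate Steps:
T(r, N) = N
b = -2 (b = 2*2 - 1*6 = 4 - 6 = -2)
D(S) = -2*S**2
T(13, 10)/(p(4) + D(-9)) - 87 = 10/(4 - 2*(-9)**2) - 87 = 10/(4 - 2*81) - 87 = 10/(4 - 162) - 87 = 10/(-158) - 87 = -1/158*10 - 87 = -5/79 - 87 = -6878/79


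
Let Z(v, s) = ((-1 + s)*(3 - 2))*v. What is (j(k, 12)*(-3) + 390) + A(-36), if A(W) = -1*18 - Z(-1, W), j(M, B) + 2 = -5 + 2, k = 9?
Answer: 350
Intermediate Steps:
j(M, B) = -5 (j(M, B) = -2 + (-5 + 2) = -2 - 3 = -5)
Z(v, s) = v*(-1 + s) (Z(v, s) = ((-1 + s)*1)*v = (-1 + s)*v = v*(-1 + s))
A(W) = -19 + W (A(W) = -1*18 - (-1)*(-1 + W) = -18 - (1 - W) = -18 + (-1 + W) = -19 + W)
(j(k, 12)*(-3) + 390) + A(-36) = (-5*(-3) + 390) + (-19 - 36) = (15 + 390) - 55 = 405 - 55 = 350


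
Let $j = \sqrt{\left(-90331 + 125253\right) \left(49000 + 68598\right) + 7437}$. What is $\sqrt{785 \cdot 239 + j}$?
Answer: $\sqrt{187615 + \sqrt{4106764793}} \approx 501.7$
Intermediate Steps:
$j = \sqrt{4106764793}$ ($j = \sqrt{34922 \cdot 117598 + 7437} = \sqrt{4106757356 + 7437} = \sqrt{4106764793} \approx 64084.0$)
$\sqrt{785 \cdot 239 + j} = \sqrt{785 \cdot 239 + \sqrt{4106764793}} = \sqrt{187615 + \sqrt{4106764793}}$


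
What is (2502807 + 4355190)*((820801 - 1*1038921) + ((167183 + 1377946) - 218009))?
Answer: 7605518673000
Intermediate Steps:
(2502807 + 4355190)*((820801 - 1*1038921) + ((167183 + 1377946) - 218009)) = 6857997*((820801 - 1038921) + (1545129 - 218009)) = 6857997*(-218120 + 1327120) = 6857997*1109000 = 7605518673000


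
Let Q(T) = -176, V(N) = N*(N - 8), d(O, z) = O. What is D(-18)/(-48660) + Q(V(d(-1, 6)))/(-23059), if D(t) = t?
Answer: 1496537/187008490 ≈ 0.0080025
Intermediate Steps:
V(N) = N*(-8 + N)
D(-18)/(-48660) + Q(V(d(-1, 6)))/(-23059) = -18/(-48660) - 176/(-23059) = -18*(-1/48660) - 176*(-1/23059) = 3/8110 + 176/23059 = 1496537/187008490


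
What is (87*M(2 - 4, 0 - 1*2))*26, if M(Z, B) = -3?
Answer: -6786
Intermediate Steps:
(87*M(2 - 4, 0 - 1*2))*26 = (87*(-3))*26 = -261*26 = -6786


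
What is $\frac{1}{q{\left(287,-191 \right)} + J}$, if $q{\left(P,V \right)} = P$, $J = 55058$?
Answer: $\frac{1}{55345} \approx 1.8068 \cdot 10^{-5}$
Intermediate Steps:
$\frac{1}{q{\left(287,-191 \right)} + J} = \frac{1}{287 + 55058} = \frac{1}{55345}$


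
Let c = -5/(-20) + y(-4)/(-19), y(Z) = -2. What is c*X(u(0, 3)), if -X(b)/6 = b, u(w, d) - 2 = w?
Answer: -81/19 ≈ -4.2632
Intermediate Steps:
u(w, d) = 2 + w
X(b) = -6*b
c = 27/76 (c = -5/(-20) - 2/(-19) = -5*(-1/20) - 2*(-1/19) = ¼ + 2/19 = 27/76 ≈ 0.35526)
c*X(u(0, 3)) = 27*(-6*(2 + 0))/76 = 27*(-6*2)/76 = (27/76)*(-12) = -81/19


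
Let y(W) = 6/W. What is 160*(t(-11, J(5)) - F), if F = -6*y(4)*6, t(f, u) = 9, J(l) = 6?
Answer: 10080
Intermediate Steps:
F = -54 (F = -36/4*6 = -6*3/2*6 = -9*6 = -54)
160*(t(-11, J(5)) - F) = 160*(9 - 1*(-54)) = 160*(9 + 54) = 160*63 = 10080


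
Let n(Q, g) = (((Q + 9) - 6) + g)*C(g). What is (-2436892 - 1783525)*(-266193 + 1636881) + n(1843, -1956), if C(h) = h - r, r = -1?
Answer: -5784874721846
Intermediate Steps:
C(h) = 1 + h (C(h) = h - 1*(-1) = h + 1 = 1 + h)
n(Q, g) = (1 + g)*(3 + Q + g) (n(Q, g) = (((Q + 9) - 6) + g)*(1 + g) = (((9 + Q) - 6) + g)*(1 + g) = ((3 + Q) + g)*(1 + g) = (3 + Q + g)*(1 + g) = (1 + g)*(3 + Q + g))
(-2436892 - 1783525)*(-266193 + 1636881) + n(1843, -1956) = (-2436892 - 1783525)*(-266193 + 1636881) + (1 - 1956)*(3 + 1843 - 1956) = -4220417*1370688 - 1955*(-110) = -5784874936896 + 215050 = -5784874721846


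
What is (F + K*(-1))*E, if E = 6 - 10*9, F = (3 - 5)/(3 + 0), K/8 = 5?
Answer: 3416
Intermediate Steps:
K = 40 (K = 8*5 = 40)
F = -⅔ (F = -2/3 = -2*⅓ = -⅔ ≈ -0.66667)
E = -84 (E = 6 - 90 = -84)
(F + K*(-1))*E = (-⅔ + 40*(-1))*(-84) = (-⅔ - 40)*(-84) = -122/3*(-84) = 3416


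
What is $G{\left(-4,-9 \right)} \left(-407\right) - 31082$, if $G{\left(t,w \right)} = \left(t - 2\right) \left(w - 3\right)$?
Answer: $-60386$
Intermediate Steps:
$G{\left(t,w \right)} = \left(-3 + w\right) \left(-2 + t\right)$ ($G{\left(t,w \right)} = \left(-2 + t\right) \left(-3 + w\right) = \left(-3 + w\right) \left(-2 + t\right)$)
$G{\left(-4,-9 \right)} \left(-407\right) - 31082 = \left(6 - -12 - -18 - -36\right) \left(-407\right) - 31082 = \left(6 + 12 + 18 + 36\right) \left(-407\right) + \left(-187686 + 156604\right) = 72 \left(-407\right) - 31082 = -29304 - 31082 = -60386$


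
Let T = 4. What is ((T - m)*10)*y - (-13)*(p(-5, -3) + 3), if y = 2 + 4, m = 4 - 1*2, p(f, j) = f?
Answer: 94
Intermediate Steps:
m = 2 (m = 4 - 2 = 2)
y = 6
((T - m)*10)*y - (-13)*(p(-5, -3) + 3) = ((4 - 1*2)*10)*6 - (-13)*(-5 + 3) = ((4 - 2)*10)*6 - (-13)*(-2) = (2*10)*6 - 1*26 = 20*6 - 26 = 120 - 26 = 94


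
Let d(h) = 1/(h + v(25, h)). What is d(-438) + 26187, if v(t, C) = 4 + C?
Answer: 22835063/872 ≈ 26187.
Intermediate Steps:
d(h) = 1/(4 + 2*h) (d(h) = 1/(h + (4 + h)) = 1/(4 + 2*h))
d(-438) + 26187 = 1/(2*(2 - 438)) + 26187 = (½)/(-436) + 26187 = (½)*(-1/436) + 26187 = -1/872 + 26187 = 22835063/872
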